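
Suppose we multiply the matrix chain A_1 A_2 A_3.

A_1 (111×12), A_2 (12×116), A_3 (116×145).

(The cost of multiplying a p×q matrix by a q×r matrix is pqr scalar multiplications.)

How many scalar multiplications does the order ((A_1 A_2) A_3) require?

2021532

(A_1 A_2): 111×12 by 12×116 → 111×116, cost 111·12·116 = 154512
((A_1 A_2) A_3): 111×116 by 116×145 → 111×145, cost 111·116·145 = 1867020; cumulative 2021532
Total: 2021532 scalar multiplications.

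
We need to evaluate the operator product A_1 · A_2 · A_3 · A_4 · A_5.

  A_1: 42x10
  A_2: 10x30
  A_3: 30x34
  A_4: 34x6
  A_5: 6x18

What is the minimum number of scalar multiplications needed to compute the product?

Adjacent pairs: A_1A_2 = 42·10·30 = 12600; A_2A_3 = 10·30·34 = 10200; A_3A_4 = 30·34·6 = 6120; A_4A_5 = 34·6·18 = 3672.
Length 3: A_1..A_3: k=1: 0+10200+42·10·34=24480; k=2: 12600+0+42·30·34=55440 → min 24480 | A_2..A_4: k=2: 0+6120+10·30·6=7920; k=3: 10200+0+10·34·6=12240 → min 7920 | A_3..A_5: k=3: 0+3672+30·34·18=22032; k=4: 6120+0+30·6·18=9360 → min 9360.
Length 4: A_1..A_4: k=1: 0+7920+42·10·6=10440; k=2: 12600+6120+42·30·6=26280; k=3: 24480+0+42·34·6=33048 → min 10440 | A_2..A_5: k=2: 0+9360+10·30·18=14760; k=3: 10200+3672+10·34·18=19992; k=4: 7920+0+10·6·18=9000 → min 9000.
Length 5: A_1..A_5: k=1: 0+9000+42·10·18=16560; k=2: 12600+9360+42·30·18=44640; k=3: 24480+3672+42·34·18=53856; k=4: 10440+0+42·6·18=14976 → min 14976.
Optimal order: ((A_1 · (A_2 · (A_3 · A_4))) · A_5) with cost 14976.

14976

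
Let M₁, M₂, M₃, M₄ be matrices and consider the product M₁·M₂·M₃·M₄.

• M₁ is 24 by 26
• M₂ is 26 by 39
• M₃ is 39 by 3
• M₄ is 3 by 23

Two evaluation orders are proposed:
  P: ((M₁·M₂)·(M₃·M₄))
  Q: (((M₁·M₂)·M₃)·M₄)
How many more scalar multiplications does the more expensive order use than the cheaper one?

19755

Order P = ((M₁·M₂)·(M₃·M₄)): (M₁·M₂): 24×26 by 26×39 → 24×39, cost 24·26·39 = 24336; (M₃·M₄): 39×3 by 3×23 → 39×23, cost 39·3·23 = 2691; ((M₁·M₂)·(M₃·M₄)): 24×39 by 39×23 → 24×23, cost 24·39·23 = 21528; cumulative 48555. Total 48555.
Order Q = (((M₁·M₂)·M₃)·M₄): (M₁·M₂): 24×26 by 26×39 → 24×39, cost 24·26·39 = 24336; ((M₁·M₂)·M₃): 24×39 by 39×3 → 24×3, cost 24·39·3 = 2808; cumulative 27144; (((M₁·M₂)·M₃)·M₄): 24×3 by 3×23 → 24×23, cost 24·3·23 = 1656; cumulative 28800. Total 28800.
Difference: |48555 − 28800| = 19755.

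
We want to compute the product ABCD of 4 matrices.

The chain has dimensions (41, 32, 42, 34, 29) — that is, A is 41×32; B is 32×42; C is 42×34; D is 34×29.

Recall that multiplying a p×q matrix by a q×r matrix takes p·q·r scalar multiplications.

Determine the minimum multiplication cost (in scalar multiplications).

115296

Adjacent pairs: AB = 41·32·42 = 55104; BC = 32·42·34 = 45696; CD = 42·34·29 = 41412.
Length 3: A..C: k=1: 0+45696+41·32·34=90304; k=2: 55104+0+41·42·34=113652 → min 90304 | B..D: k=2: 0+41412+32·42·29=80388; k=3: 45696+0+32·34·29=77248 → min 77248.
Length 4: A..D: k=1: 0+77248+41·32·29=115296; k=2: 55104+41412+41·42·29=146454; k=3: 90304+0+41·34·29=130730 → min 115296.
Optimal order: (A((BC)D)) with cost 115296.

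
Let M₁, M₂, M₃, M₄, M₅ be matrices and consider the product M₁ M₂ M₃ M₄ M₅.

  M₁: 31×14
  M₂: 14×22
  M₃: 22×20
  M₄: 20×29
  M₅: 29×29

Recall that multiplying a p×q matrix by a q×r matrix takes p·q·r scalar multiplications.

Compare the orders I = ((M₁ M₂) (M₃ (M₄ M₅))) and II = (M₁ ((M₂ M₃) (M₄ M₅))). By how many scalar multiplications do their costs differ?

15220

Order I = ((M₁ M₂) (M₃ (M₄ M₅))): (M₁ M₂): 31×14 by 14×22 → 31×22, cost 31·14·22 = 9548; (M₄ M₅): 20×29 by 29×29 → 20×29, cost 20·29·29 = 16820; (M₃ (M₄ M₅)): 22×20 by 20×29 → 22×29, cost 22·20·29 = 12760; cumulative 29580; ((M₁ M₂) (M₃ (M₄ M₅))): 31×22 by 22×29 → 31×29, cost 31·22·29 = 19778; cumulative 58906. Total 58906.
Order II = (M₁ ((M₂ M₃) (M₄ M₅))): (M₂ M₃): 14×22 by 22×20 → 14×20, cost 14·22·20 = 6160; (M₄ M₅): 20×29 by 29×29 → 20×29, cost 20·29·29 = 16820; ((M₂ M₃) (M₄ M₅)): 14×20 by 20×29 → 14×29, cost 14·20·29 = 8120; cumulative 31100; (M₁ ((M₂ M₃) (M₄ M₅))): 31×14 by 14×29 → 31×29, cost 31·14·29 = 12586; cumulative 43686. Total 43686.
Difference: |58906 − 43686| = 15220.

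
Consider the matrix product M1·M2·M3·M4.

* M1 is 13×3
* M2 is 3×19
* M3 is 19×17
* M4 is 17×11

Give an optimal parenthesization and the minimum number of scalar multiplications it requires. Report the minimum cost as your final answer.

1959

Adjacent pairs: M1M2 = 13·3·19 = 741; M2M3 = 3·19·17 = 969; M3M4 = 19·17·11 = 3553.
Length 3: M1..M3: k=1: 0+969+13·3·17=1632; k=2: 741+0+13·19·17=4940 → min 1632 | M2..M4: k=2: 0+3553+3·19·11=4180; k=3: 969+0+3·17·11=1530 → min 1530.
Length 4: M1..M4: k=1: 0+1530+13·3·11=1959; k=2: 741+3553+13·19·11=7011; k=3: 1632+0+13·17·11=4063 → min 1959.
Optimal parenthesization: (M1·((M2·M3)·M4)) with cost 1959.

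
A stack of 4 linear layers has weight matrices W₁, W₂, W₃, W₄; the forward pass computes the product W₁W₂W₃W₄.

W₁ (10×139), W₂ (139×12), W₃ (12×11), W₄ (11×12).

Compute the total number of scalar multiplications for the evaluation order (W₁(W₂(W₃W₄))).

(W₃W₄): 12×11 by 11×12 → 12×12, cost 12·11·12 = 1584
(W₂(W₃W₄)): 139×12 by 12×12 → 139×12, cost 139·12·12 = 20016; cumulative 21600
(W₁(W₂(W₃W₄))): 10×139 by 139×12 → 10×12, cost 10·139·12 = 16680; cumulative 38280
Total: 38280 scalar multiplications.

38280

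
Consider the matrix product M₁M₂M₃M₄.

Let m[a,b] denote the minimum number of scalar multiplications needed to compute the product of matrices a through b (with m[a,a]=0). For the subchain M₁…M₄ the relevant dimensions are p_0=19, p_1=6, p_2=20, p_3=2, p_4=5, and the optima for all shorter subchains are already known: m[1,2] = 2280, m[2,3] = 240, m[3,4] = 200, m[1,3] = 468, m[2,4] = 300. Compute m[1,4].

m[1,4] = min over k∈[1,3] of m[1,k]+m[k+1,4]+p_{0}·p_k·p_{4}.
k=1: 0 + 300 + 19·6·5 = 870; k=2: 2280 + 200 + 19·20·5 = 4380; k=3: 468 + 0 + 19·2·5 = 658.
Minimum: 658 at k=3.

658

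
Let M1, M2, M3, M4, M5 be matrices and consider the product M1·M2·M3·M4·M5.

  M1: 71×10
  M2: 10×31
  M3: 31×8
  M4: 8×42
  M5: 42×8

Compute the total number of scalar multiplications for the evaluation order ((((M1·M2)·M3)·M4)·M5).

87330

(M1·M2): 71×10 by 10×31 → 71×31, cost 71·10·31 = 22010
((M1·M2)·M3): 71×31 by 31×8 → 71×8, cost 71·31·8 = 17608; cumulative 39618
(((M1·M2)·M3)·M4): 71×8 by 8×42 → 71×42, cost 71·8·42 = 23856; cumulative 63474
((((M1·M2)·M3)·M4)·M5): 71×42 by 42×8 → 71×8, cost 71·42·8 = 23856; cumulative 87330
Total: 87330 scalar multiplications.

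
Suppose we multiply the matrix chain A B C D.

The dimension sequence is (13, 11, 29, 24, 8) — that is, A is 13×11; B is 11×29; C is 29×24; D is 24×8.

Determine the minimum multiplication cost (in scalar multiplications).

Adjacent pairs: AB = 13·11·29 = 4147; BC = 11·29·24 = 7656; CD = 29·24·8 = 5568.
Length 3: A..C: k=1: 0+7656+13·11·24=11088; k=2: 4147+0+13·29·24=13195 → min 11088 | B..D: k=2: 0+5568+11·29·8=8120; k=3: 7656+0+11·24·8=9768 → min 8120.
Length 4: A..D: k=1: 0+8120+13·11·8=9264; k=2: 4147+5568+13·29·8=12731; k=3: 11088+0+13·24·8=13584 → min 9264.
Optimal order: (A (B (C D))) with cost 9264.

9264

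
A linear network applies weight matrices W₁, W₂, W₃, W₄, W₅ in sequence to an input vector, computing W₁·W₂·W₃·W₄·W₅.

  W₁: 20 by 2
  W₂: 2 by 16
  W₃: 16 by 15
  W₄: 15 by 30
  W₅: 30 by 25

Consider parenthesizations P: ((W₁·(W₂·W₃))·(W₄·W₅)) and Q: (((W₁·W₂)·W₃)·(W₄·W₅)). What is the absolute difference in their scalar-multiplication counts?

Order P = ((W₁·(W₂·W₃))·(W₄·W₅)): (W₂·W₃): 2×16 by 16×15 → 2×15, cost 2·16·15 = 480; (W₁·(W₂·W₃)): 20×2 by 2×15 → 20×15, cost 20·2·15 = 600; cumulative 1080; (W₄·W₅): 15×30 by 30×25 → 15×25, cost 15·30·25 = 11250; ((W₁·(W₂·W₃))·(W₄·W₅)): 20×15 by 15×25 → 20×25, cost 20·15·25 = 7500; cumulative 19830. Total 19830.
Order Q = (((W₁·W₂)·W₃)·(W₄·W₅)): (W₁·W₂): 20×2 by 2×16 → 20×16, cost 20·2·16 = 640; ((W₁·W₂)·W₃): 20×16 by 16×15 → 20×15, cost 20·16·15 = 4800; cumulative 5440; (W₄·W₅): 15×30 by 30×25 → 15×25, cost 15·30·25 = 11250; (((W₁·W₂)·W₃)·(W₄·W₅)): 20×15 by 15×25 → 20×25, cost 20·15·25 = 7500; cumulative 24190. Total 24190.
Difference: |19830 − 24190| = 4360.

4360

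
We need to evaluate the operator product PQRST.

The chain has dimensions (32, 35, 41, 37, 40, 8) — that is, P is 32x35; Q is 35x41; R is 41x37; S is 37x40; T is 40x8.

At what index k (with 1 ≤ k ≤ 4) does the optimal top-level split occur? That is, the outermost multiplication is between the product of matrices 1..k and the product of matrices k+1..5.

Adjacent pairs: PQ = 32·35·41 = 45920; QR = 35·41·37 = 53095; RS = 41·37·40 = 60680; ST = 37·40·8 = 11840.
Length 3: P..R: k=1: 0+53095+32·35·37=94535; k=2: 45920+0+32·41·37=94464 → min 94464 | Q..S: k=2: 0+60680+35·41·40=118080; k=3: 53095+0+35·37·40=104895 → min 104895 | R..T: k=3: 0+11840+41·37·8=23976; k=4: 60680+0+41·40·8=73800 → min 23976.
Length 4: P..S: k=1: 0+104895+32·35·40=149695; k=2: 45920+60680+32·41·40=159080; k=3: 94464+0+32·37·40=141824 → min 141824 | Q..T: k=2: 0+23976+35·41·8=35456; k=3: 53095+11840+35·37·8=75295; k=4: 104895+0+35·40·8=116095 → min 35456.
Top-level splits: k=1: (P..P)·(Q..T) → 0+35456+32·35·8 = 44416; k=2: (P..Q)·(R..T) → 45920+23976+32·41·8 = 80392; k=3: (P..R)·(S..T) → 94464+11840+32·37·8 = 115776; k=4: (P..S)·(T..T) → 141824+0+32·40·8 = 152064.
Best split is after P, i.e. k = 1.

1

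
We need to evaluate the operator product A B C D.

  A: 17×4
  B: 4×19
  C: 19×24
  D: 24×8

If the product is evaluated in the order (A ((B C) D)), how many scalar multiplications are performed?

(B C): 4×19 by 19×24 → 4×24, cost 4·19·24 = 1824
((B C) D): 4×24 by 24×8 → 4×8, cost 4·24·8 = 768; cumulative 2592
(A ((B C) D)): 17×4 by 4×8 → 17×8, cost 17·4·8 = 544; cumulative 3136
Total: 3136 scalar multiplications.

3136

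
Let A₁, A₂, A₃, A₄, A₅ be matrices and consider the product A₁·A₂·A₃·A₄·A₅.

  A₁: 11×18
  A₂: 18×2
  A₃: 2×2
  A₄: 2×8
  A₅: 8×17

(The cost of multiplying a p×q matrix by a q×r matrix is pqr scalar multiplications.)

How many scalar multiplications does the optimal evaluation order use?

Adjacent pairs: A₁A₂ = 11·18·2 = 396; A₂A₃ = 18·2·2 = 72; A₃A₄ = 2·2·8 = 32; A₄A₅ = 2·8·17 = 272.
Length 3: A₁..A₃: k=1: 0+72+11·18·2=468; k=2: 396+0+11·2·2=440 → min 440 | A₂..A₄: k=2: 0+32+18·2·8=320; k=3: 72+0+18·2·8=360 → min 320 | A₃..A₅: k=3: 0+272+2·2·17=340; k=4: 32+0+2·8·17=304 → min 304.
Length 4: A₁..A₄: k=1: 0+320+11·18·8=1904; k=2: 396+32+11·2·8=604; k=3: 440+0+11·2·8=616 → min 604 | A₂..A₅: k=2: 0+304+18·2·17=916; k=3: 72+272+18·2·17=956; k=4: 320+0+18·8·17=2768 → min 916.
Length 5: A₁..A₅: k=1: 0+916+11·18·17=4282; k=2: 396+304+11·2·17=1074; k=3: 440+272+11·2·17=1086; k=4: 604+0+11·8·17=2100 → min 1074.
Optimal order: ((A₁·A₂)·((A₃·A₄)·A₅)) with cost 1074.

1074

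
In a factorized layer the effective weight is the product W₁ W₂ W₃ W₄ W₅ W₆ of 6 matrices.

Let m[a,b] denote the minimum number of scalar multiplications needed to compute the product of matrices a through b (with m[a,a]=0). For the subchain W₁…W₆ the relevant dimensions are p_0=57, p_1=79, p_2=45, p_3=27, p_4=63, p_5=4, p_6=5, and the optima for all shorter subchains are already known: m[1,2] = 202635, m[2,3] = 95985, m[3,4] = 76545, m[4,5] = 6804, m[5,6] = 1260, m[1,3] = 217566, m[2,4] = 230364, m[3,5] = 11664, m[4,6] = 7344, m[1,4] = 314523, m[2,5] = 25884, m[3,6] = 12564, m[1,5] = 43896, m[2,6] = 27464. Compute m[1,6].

45036

m[1,6] = min over k∈[1,5] of m[1,k]+m[k+1,6]+p_{0}·p_k·p_{6}.
k=1: 0 + 27464 + 57·79·5 = 49979; k=2: 202635 + 12564 + 57·45·5 = 228024; k=3: 217566 + 7344 + 57·27·5 = 232605; k=4: 314523 + 1260 + 57·63·5 = 333738; k=5: 43896 + 0 + 57·4·5 = 45036.
Minimum: 45036 at k=5.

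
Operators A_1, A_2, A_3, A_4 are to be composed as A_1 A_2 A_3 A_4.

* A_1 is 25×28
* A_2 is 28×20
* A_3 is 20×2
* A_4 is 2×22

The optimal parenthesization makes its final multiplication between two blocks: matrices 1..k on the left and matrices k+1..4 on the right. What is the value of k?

Adjacent pairs: A_1A_2 = 25·28·20 = 14000; A_2A_3 = 28·20·2 = 1120; A_3A_4 = 20·2·22 = 880.
Length 3: A_1..A_3: k=1: 0+1120+25·28·2=2520; k=2: 14000+0+25·20·2=15000 → min 2520 | A_2..A_4: k=2: 0+880+28·20·22=13200; k=3: 1120+0+28·2·22=2352 → min 2352.
Top-level splits: k=1: (A_1..A_1)·(A_2..A_4) → 0+2352+25·28·22 = 17752; k=2: (A_1..A_2)·(A_3..A_4) → 14000+880+25·20·22 = 25880; k=3: (A_1..A_3)·(A_4..A_4) → 2520+0+25·2·22 = 3620.
Best split is after A_3, i.e. k = 3.

3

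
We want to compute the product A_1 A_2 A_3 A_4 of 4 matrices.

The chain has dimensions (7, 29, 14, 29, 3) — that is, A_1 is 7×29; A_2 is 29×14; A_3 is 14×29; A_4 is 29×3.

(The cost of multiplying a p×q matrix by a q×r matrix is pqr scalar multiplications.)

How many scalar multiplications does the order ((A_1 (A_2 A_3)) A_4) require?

(A_2 A_3): 29×14 by 14×29 → 29×29, cost 29·14·29 = 11774
(A_1 (A_2 A_3)): 7×29 by 29×29 → 7×29, cost 7·29·29 = 5887; cumulative 17661
((A_1 (A_2 A_3)) A_4): 7×29 by 29×3 → 7×3, cost 7·29·3 = 609; cumulative 18270
Total: 18270 scalar multiplications.

18270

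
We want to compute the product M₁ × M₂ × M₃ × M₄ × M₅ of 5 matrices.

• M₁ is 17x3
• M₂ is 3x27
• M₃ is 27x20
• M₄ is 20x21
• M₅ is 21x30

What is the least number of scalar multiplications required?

Adjacent pairs: M₁M₂ = 17·3·27 = 1377; M₂M₃ = 3·27·20 = 1620; M₃M₄ = 27·20·21 = 11340; M₄M₅ = 20·21·30 = 12600.
Length 3: M₁..M₃: k=1: 0+1620+17·3·20=2640; k=2: 1377+0+17·27·20=10557 → min 2640 | M₂..M₄: k=2: 0+11340+3·27·21=13041; k=3: 1620+0+3·20·21=2880 → min 2880 | M₃..M₅: k=3: 0+12600+27·20·30=28800; k=4: 11340+0+27·21·30=28350 → min 28350.
Length 4: M₁..M₄: k=1: 0+2880+17·3·21=3951; k=2: 1377+11340+17·27·21=22356; k=3: 2640+0+17·20·21=9780 → min 3951 | M₂..M₅: k=2: 0+28350+3·27·30=30780; k=3: 1620+12600+3·20·30=16020; k=4: 2880+0+3·21·30=4770 → min 4770.
Length 5: M₁..M₅: k=1: 0+4770+17·3·30=6300; k=2: 1377+28350+17·27·30=43497; k=3: 2640+12600+17·20·30=25440; k=4: 3951+0+17·21·30=14661 → min 6300.
Optimal order: (M₁ × (((M₂ × M₃) × M₄) × M₅)) with cost 6300.

6300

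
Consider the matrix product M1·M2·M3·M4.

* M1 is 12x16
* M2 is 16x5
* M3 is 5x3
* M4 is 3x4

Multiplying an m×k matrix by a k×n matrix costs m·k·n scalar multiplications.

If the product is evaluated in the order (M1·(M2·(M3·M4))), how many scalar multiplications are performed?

(M3·M4): 5×3 by 3×4 → 5×4, cost 5·3·4 = 60
(M2·(M3·M4)): 16×5 by 5×4 → 16×4, cost 16·5·4 = 320; cumulative 380
(M1·(M2·(M3·M4))): 12×16 by 16×4 → 12×4, cost 12·16·4 = 768; cumulative 1148
Total: 1148 scalar multiplications.

1148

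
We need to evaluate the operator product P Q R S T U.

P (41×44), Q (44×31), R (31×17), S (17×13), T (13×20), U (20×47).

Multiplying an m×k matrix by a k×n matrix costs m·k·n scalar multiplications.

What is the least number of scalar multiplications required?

85306

Adjacent pairs: PQ = 41·44·31 = 55924; QR = 44·31·17 = 23188; RS = 31·17·13 = 6851; ST = 17·13·20 = 4420; TU = 13·20·47 = 12220.
Length 3: P..R: k=1: 0+23188+41·44·17=53856; k=2: 55924+0+41·31·17=77531 → min 53856 | Q..S: k=2: 0+6851+44·31·13=24583; k=3: 23188+0+44·17·13=32912 → min 24583 | R..T: k=3: 0+4420+31·17·20=14960; k=4: 6851+0+31·13·20=14911 → min 14911 | S..U: k=4: 0+12220+17·13·47=22607; k=5: 4420+0+17·20·47=20400 → min 20400.
Length 4: P..S: k=1: 0+24583+41·44·13=48035; k=2: 55924+6851+41·31·13=79298; k=3: 53856+0+41·17·13=62917 → min 48035 | Q..T: k=2: 0+14911+44·31·20=42191; k=3: 23188+4420+44·17·20=42568; k=4: 24583+0+44·13·20=36023 → min 36023 | R..U: k=3: 0+20400+31·17·47=45169; k=4: 6851+12220+31·13·47=38012; k=5: 14911+0+31·20·47=44051 → min 38012.
Length 5: P..T: k=1: 0+36023+41·44·20=72103; k=2: 55924+14911+41·31·20=96255; k=3: 53856+4420+41·17·20=72216; k=4: 48035+0+41·13·20=58695 → min 58695 | Q..U: k=2: 0+38012+44·31·47=102120; k=3: 23188+20400+44·17·47=78744; k=4: 24583+12220+44·13·47=63687; k=5: 36023+0+44·20·47=77383 → min 63687.
Length 6: P..U: k=1: 0+63687+41·44·47=148475; k=2: 55924+38012+41·31·47=153673; k=3: 53856+20400+41·17·47=107015; k=4: 48035+12220+41·13·47=85306; k=5: 58695+0+41·20·47=97235 → min 85306.
Optimal order: ((P (Q (R S))) (T U)) with cost 85306.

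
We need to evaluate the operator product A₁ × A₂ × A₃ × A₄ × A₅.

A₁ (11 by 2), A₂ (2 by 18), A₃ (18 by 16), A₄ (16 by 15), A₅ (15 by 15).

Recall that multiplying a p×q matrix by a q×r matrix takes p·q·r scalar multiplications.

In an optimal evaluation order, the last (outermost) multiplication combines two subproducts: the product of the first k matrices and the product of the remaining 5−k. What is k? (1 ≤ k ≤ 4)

1

Adjacent pairs: A₁A₂ = 11·2·18 = 396; A₂A₃ = 2·18·16 = 576; A₃A₄ = 18·16·15 = 4320; A₄A₅ = 16·15·15 = 3600.
Length 3: A₁..A₃: k=1: 0+576+11·2·16=928; k=2: 396+0+11·18·16=3564 → min 928 | A₂..A₄: k=2: 0+4320+2·18·15=4860; k=3: 576+0+2·16·15=1056 → min 1056 | A₃..A₅: k=3: 0+3600+18·16·15=7920; k=4: 4320+0+18·15·15=8370 → min 7920.
Length 4: A₁..A₄: k=1: 0+1056+11·2·15=1386; k=2: 396+4320+11·18·15=7686; k=3: 928+0+11·16·15=3568 → min 1386 | A₂..A₅: k=2: 0+7920+2·18·15=8460; k=3: 576+3600+2·16·15=4656; k=4: 1056+0+2·15·15=1506 → min 1506.
Top-level splits: k=1: (A₁..A₁)·(A₂..A₅) → 0+1506+11·2·15 = 1836; k=2: (A₁..A₂)·(A₃..A₅) → 396+7920+11·18·15 = 11286; k=3: (A₁..A₃)·(A₄..A₅) → 928+3600+11·16·15 = 7168; k=4: (A₁..A₄)·(A₅..A₅) → 1386+0+11·15·15 = 3861.
Best split is after A₁, i.e. k = 1.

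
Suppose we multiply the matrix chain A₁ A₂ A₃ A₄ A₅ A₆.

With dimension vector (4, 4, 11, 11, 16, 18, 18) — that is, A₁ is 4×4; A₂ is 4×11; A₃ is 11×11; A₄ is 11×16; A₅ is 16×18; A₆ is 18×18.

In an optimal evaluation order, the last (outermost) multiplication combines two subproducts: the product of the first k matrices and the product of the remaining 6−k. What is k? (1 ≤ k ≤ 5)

5

Adjacent pairs: A₁A₂ = 4·4·11 = 176; A₂A₃ = 4·11·11 = 484; A₃A₄ = 11·11·16 = 1936; A₄A₅ = 11·16·18 = 3168; A₅A₆ = 16·18·18 = 5184.
Length 3: A₁..A₃: k=1: 0+484+4·4·11=660; k=2: 176+0+4·11·11=660 → min 660 | A₂..A₄: k=2: 0+1936+4·11·16=2640; k=3: 484+0+4·11·16=1188 → min 1188 | A₃..A₅: k=3: 0+3168+11·11·18=5346; k=4: 1936+0+11·16·18=5104 → min 5104 | A₄..A₆: k=4: 0+5184+11·16·18=8352; k=5: 3168+0+11·18·18=6732 → min 6732.
Length 4: A₁..A₄: k=1: 0+1188+4·4·16=1444; k=2: 176+1936+4·11·16=2816; k=3: 660+0+4·11·16=1364 → min 1364 | A₂..A₅: k=2: 0+5104+4·11·18=5896; k=3: 484+3168+4·11·18=4444; k=4: 1188+0+4·16·18=2340 → min 2340 | A₃..A₆: k=3: 0+6732+11·11·18=8910; k=4: 1936+5184+11·16·18=10288; k=5: 5104+0+11·18·18=8668 → min 8668.
Length 5: A₁..A₅: k=1: 0+2340+4·4·18=2628; k=2: 176+5104+4·11·18=6072; k=3: 660+3168+4·11·18=4620; k=4: 1364+0+4·16·18=2516 → min 2516 | A₂..A₆: k=2: 0+8668+4·11·18=9460; k=3: 484+6732+4·11·18=8008; k=4: 1188+5184+4·16·18=7524; k=5: 2340+0+4·18·18=3636 → min 3636.
Top-level splits: k=1: (A₁..A₁)·(A₂..A₆) → 0+3636+4·4·18 = 3924; k=2: (A₁..A₂)·(A₃..A₆) → 176+8668+4·11·18 = 9636; k=3: (A₁..A₃)·(A₄..A₆) → 660+6732+4·11·18 = 8184; k=4: (A₁..A₄)·(A₅..A₆) → 1364+5184+4·16·18 = 7700; k=5: (A₁..A₅)·(A₆..A₆) → 2516+0+4·18·18 = 3812.
Best split is after A₅, i.e. k = 5.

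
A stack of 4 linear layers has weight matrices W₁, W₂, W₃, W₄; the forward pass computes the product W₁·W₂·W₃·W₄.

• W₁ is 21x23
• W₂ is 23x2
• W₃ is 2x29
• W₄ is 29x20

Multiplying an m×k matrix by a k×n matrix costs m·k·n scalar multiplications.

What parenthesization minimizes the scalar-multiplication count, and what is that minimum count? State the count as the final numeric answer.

2966

Adjacent pairs: W₁W₂ = 21·23·2 = 966; W₂W₃ = 23·2·29 = 1334; W₃W₄ = 2·29·20 = 1160.
Length 3: W₁..W₃: k=1: 0+1334+21·23·29=15341; k=2: 966+0+21·2·29=2184 → min 2184 | W₂..W₄: k=2: 0+1160+23·2·20=2080; k=3: 1334+0+23·29·20=14674 → min 2080.
Length 4: W₁..W₄: k=1: 0+2080+21·23·20=11740; k=2: 966+1160+21·2·20=2966; k=3: 2184+0+21·29·20=14364 → min 2966.
Optimal parenthesization: ((W₁·W₂)·(W₃·W₄)) with cost 2966.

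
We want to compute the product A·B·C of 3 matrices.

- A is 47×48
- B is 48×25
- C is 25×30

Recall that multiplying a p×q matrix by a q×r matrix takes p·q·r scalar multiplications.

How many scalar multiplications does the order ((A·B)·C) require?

(A·B): 47×48 by 48×25 → 47×25, cost 47·48·25 = 56400
((A·B)·C): 47×25 by 25×30 → 47×30, cost 47·25·30 = 35250; cumulative 91650
Total: 91650 scalar multiplications.

91650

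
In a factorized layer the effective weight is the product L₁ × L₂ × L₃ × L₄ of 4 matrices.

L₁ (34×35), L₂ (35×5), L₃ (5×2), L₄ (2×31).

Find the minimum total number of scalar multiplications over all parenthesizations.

Adjacent pairs: L₁L₂ = 34·35·5 = 5950; L₂L₃ = 35·5·2 = 350; L₃L₄ = 5·2·31 = 310.
Length 3: L₁..L₃: k=1: 0+350+34·35·2=2730; k=2: 5950+0+34·5·2=6290 → min 2730 | L₂..L₄: k=2: 0+310+35·5·31=5735; k=3: 350+0+35·2·31=2520 → min 2520.
Length 4: L₁..L₄: k=1: 0+2520+34·35·31=39410; k=2: 5950+310+34·5·31=11530; k=3: 2730+0+34·2·31=4838 → min 4838.
Optimal order: ((L₁ × (L₂ × L₃)) × L₄) with cost 4838.

4838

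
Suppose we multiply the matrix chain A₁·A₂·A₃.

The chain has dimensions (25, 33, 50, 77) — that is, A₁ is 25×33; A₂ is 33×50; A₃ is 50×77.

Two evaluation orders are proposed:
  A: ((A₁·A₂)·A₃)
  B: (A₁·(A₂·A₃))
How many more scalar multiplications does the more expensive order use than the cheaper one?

Order A = ((A₁·A₂)·A₃): (A₁·A₂): 25×33 by 33×50 → 25×50, cost 25·33·50 = 41250; ((A₁·A₂)·A₃): 25×50 by 50×77 → 25×77, cost 25·50·77 = 96250; cumulative 137500. Total 137500.
Order B = (A₁·(A₂·A₃)): (A₂·A₃): 33×50 by 50×77 → 33×77, cost 33·50·77 = 127050; (A₁·(A₂·A₃)): 25×33 by 33×77 → 25×77, cost 25·33·77 = 63525; cumulative 190575. Total 190575.
Difference: |137500 − 190575| = 53075.

53075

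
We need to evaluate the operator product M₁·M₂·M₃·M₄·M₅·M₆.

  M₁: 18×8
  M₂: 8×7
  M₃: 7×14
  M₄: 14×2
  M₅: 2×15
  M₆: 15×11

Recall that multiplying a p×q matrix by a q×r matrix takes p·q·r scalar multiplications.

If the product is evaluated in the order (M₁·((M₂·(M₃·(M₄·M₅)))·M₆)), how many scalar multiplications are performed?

(M₄·M₅): 14×2 by 2×15 → 14×15, cost 14·2·15 = 420
(M₃·(M₄·M₅)): 7×14 by 14×15 → 7×15, cost 7·14·15 = 1470; cumulative 1890
(M₂·(M₃·(M₄·M₅))): 8×7 by 7×15 → 8×15, cost 8·7·15 = 840; cumulative 2730
((M₂·(M₃·(M₄·M₅)))·M₆): 8×15 by 15×11 → 8×11, cost 8·15·11 = 1320; cumulative 4050
(M₁·((M₂·(M₃·(M₄·M₅)))·M₆)): 18×8 by 8×11 → 18×11, cost 18·8·11 = 1584; cumulative 5634
Total: 5634 scalar multiplications.

5634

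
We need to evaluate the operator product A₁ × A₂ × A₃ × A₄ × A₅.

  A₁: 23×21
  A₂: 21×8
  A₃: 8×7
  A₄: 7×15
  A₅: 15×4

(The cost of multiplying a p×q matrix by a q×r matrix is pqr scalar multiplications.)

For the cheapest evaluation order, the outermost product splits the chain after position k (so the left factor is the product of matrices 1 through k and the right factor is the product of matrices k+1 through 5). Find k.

Adjacent pairs: A₁A₂ = 23·21·8 = 3864; A₂A₃ = 21·8·7 = 1176; A₃A₄ = 8·7·15 = 840; A₄A₅ = 7·15·4 = 420.
Length 3: A₁..A₃: k=1: 0+1176+23·21·7=4557; k=2: 3864+0+23·8·7=5152 → min 4557 | A₂..A₄: k=2: 0+840+21·8·15=3360; k=3: 1176+0+21·7·15=3381 → min 3360 | A₃..A₅: k=3: 0+420+8·7·4=644; k=4: 840+0+8·15·4=1320 → min 644.
Length 4: A₁..A₄: k=1: 0+3360+23·21·15=10605; k=2: 3864+840+23·8·15=7464; k=3: 4557+0+23·7·15=6972 → min 6972 | A₂..A₅: k=2: 0+644+21·8·4=1316; k=3: 1176+420+21·7·4=2184; k=4: 3360+0+21·15·4=4620 → min 1316.
Top-level splits: k=1: (A₁..A₁)·(A₂..A₅) → 0+1316+23·21·4 = 3248; k=2: (A₁..A₂)·(A₃..A₅) → 3864+644+23·8·4 = 5244; k=3: (A₁..A₃)·(A₄..A₅) → 4557+420+23·7·4 = 5621; k=4: (A₁..A₄)·(A₅..A₅) → 6972+0+23·15·4 = 8352.
Best split is after A₁, i.e. k = 1.

1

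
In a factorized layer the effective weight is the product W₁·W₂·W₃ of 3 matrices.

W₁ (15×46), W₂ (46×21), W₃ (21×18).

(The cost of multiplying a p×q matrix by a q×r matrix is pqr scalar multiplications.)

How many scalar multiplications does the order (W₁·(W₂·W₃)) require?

29808

(W₂·W₃): 46×21 by 21×18 → 46×18, cost 46·21·18 = 17388
(W₁·(W₂·W₃)): 15×46 by 46×18 → 15×18, cost 15·46·18 = 12420; cumulative 29808
Total: 29808 scalar multiplications.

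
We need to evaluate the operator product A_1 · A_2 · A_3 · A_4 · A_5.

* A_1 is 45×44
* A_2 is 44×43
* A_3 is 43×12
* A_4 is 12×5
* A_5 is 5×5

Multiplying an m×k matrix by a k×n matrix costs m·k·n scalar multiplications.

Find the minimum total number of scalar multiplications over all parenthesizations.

Adjacent pairs: A_1A_2 = 45·44·43 = 85140; A_2A_3 = 44·43·12 = 22704; A_3A_4 = 43·12·5 = 2580; A_4A_5 = 12·5·5 = 300.
Length 3: A_1..A_3: k=1: 0+22704+45·44·12=46464; k=2: 85140+0+45·43·12=108360 → min 46464 | A_2..A_4: k=2: 0+2580+44·43·5=12040; k=3: 22704+0+44·12·5=25344 → min 12040 | A_3..A_5: k=3: 0+300+43·12·5=2880; k=4: 2580+0+43·5·5=3655 → min 2880.
Length 4: A_1..A_4: k=1: 0+12040+45·44·5=21940; k=2: 85140+2580+45·43·5=97395; k=3: 46464+0+45·12·5=49164 → min 21940 | A_2..A_5: k=2: 0+2880+44·43·5=12340; k=3: 22704+300+44·12·5=25644; k=4: 12040+0+44·5·5=13140 → min 12340.
Length 5: A_1..A_5: k=1: 0+12340+45·44·5=22240; k=2: 85140+2880+45·43·5=97695; k=3: 46464+300+45·12·5=49464; k=4: 21940+0+45·5·5=23065 → min 22240.
Optimal order: (A_1 · (A_2 · (A_3 · (A_4 · A_5)))) with cost 22240.

22240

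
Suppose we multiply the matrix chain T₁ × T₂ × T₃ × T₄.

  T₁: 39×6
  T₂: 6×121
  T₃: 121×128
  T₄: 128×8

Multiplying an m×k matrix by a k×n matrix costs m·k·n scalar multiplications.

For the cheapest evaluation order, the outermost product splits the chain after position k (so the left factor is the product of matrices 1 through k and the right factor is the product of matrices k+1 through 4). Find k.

Adjacent pairs: T₁T₂ = 39·6·121 = 28314; T₂T₃ = 6·121·128 = 92928; T₃T₄ = 121·128·8 = 123904.
Length 3: T₁..T₃: k=1: 0+92928+39·6·128=122880; k=2: 28314+0+39·121·128=632346 → min 122880 | T₂..T₄: k=2: 0+123904+6·121·8=129712; k=3: 92928+0+6·128·8=99072 → min 99072.
Top-level splits: k=1: (T₁..T₁)·(T₂..T₄) → 0+99072+39·6·8 = 100944; k=2: (T₁..T₂)·(T₃..T₄) → 28314+123904+39·121·8 = 189970; k=3: (T₁..T₃)·(T₄..T₄) → 122880+0+39·128·8 = 162816.
Best split is after T₁, i.e. k = 1.

1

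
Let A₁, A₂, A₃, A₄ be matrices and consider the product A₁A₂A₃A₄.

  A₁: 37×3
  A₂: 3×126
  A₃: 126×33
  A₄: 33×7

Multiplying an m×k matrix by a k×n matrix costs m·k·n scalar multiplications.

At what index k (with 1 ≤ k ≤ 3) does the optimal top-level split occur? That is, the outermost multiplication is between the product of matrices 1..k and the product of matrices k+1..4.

Adjacent pairs: A₁A₂ = 37·3·126 = 13986; A₂A₃ = 3·126·33 = 12474; A₃A₄ = 126·33·7 = 29106.
Length 3: A₁..A₃: k=1: 0+12474+37·3·33=16137; k=2: 13986+0+37·126·33=167832 → min 16137 | A₂..A₄: k=2: 0+29106+3·126·7=31752; k=3: 12474+0+3·33·7=13167 → min 13167.
Top-level splits: k=1: (A₁..A₁)·(A₂..A₄) → 0+13167+37·3·7 = 13944; k=2: (A₁..A₂)·(A₃..A₄) → 13986+29106+37·126·7 = 75726; k=3: (A₁..A₃)·(A₄..A₄) → 16137+0+37·33·7 = 24684.
Best split is after A₁, i.e. k = 1.

1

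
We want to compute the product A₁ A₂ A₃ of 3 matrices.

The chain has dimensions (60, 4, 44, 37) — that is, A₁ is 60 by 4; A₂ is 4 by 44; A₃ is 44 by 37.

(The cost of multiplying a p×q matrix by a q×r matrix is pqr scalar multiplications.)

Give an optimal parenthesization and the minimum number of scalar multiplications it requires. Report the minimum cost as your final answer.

(A₁ (A₂ A₃)): cost 15392.
((A₁ A₂) A₃): cost 108240.
Optimal: (A₁ (A₂ A₃)) with cost 15392.

15392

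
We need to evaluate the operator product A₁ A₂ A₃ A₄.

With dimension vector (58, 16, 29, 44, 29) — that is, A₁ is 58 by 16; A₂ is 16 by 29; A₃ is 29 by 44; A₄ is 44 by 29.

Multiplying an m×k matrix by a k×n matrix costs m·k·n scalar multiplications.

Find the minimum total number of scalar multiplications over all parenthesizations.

Adjacent pairs: A₁A₂ = 58·16·29 = 26912; A₂A₃ = 16·29·44 = 20416; A₃A₄ = 29·44·29 = 37004.
Length 3: A₁..A₃: k=1: 0+20416+58·16·44=61248; k=2: 26912+0+58·29·44=100920 → min 61248 | A₂..A₄: k=2: 0+37004+16·29·29=50460; k=3: 20416+0+16·44·29=40832 → min 40832.
Length 4: A₁..A₄: k=1: 0+40832+58·16·29=67744; k=2: 26912+37004+58·29·29=112694; k=3: 61248+0+58·44·29=135256 → min 67744.
Optimal order: (A₁ ((A₂ A₃) A₄)) with cost 67744.

67744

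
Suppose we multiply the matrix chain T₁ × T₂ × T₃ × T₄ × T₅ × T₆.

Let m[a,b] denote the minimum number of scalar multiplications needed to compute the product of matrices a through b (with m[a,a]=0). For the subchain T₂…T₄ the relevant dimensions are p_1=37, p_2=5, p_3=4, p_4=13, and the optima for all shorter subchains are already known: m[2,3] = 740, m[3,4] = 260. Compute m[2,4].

m[2,4] = min over k∈[2,3] of m[2,k]+m[k+1,4]+p_{1}·p_k·p_{4}.
k=2: 0 + 260 + 37·5·13 = 2665; k=3: 740 + 0 + 37·4·13 = 2664.
Minimum: 2664 at k=3.

2664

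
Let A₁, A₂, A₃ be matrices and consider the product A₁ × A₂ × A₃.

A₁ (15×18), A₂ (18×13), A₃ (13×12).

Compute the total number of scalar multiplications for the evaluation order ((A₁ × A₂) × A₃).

5850

(A₁ × A₂): 15×18 by 18×13 → 15×13, cost 15·18·13 = 3510
((A₁ × A₂) × A₃): 15×13 by 13×12 → 15×12, cost 15·13·12 = 2340; cumulative 5850
Total: 5850 scalar multiplications.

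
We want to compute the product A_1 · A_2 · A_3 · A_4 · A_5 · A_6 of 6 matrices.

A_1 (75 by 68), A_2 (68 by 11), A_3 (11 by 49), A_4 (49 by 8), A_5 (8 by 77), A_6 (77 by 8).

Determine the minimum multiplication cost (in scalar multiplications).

Adjacent pairs: A_1A_2 = 75·68·11 = 56100; A_2A_3 = 68·11·49 = 36652; A_3A_4 = 11·49·8 = 4312; A_4A_5 = 49·8·77 = 30184; A_5A_6 = 8·77·8 = 4928.
Length 3: A_1..A_3: k=1: 0+36652+75·68·49=286552; k=2: 56100+0+75·11·49=96525 → min 96525 | A_2..A_4: k=2: 0+4312+68·11·8=10296; k=3: 36652+0+68·49·8=63308 → min 10296 | A_3..A_5: k=3: 0+30184+11·49·77=71687; k=4: 4312+0+11·8·77=11088 → min 11088 | A_4..A_6: k=4: 0+4928+49·8·8=8064; k=5: 30184+0+49·77·8=60368 → min 8064.
Length 4: A_1..A_4: k=1: 0+10296+75·68·8=51096; k=2: 56100+4312+75·11·8=67012; k=3: 96525+0+75·49·8=125925 → min 51096 | A_2..A_5: k=2: 0+11088+68·11·77=68684; k=3: 36652+30184+68·49·77=323400; k=4: 10296+0+68·8·77=52184 → min 52184 | A_3..A_6: k=3: 0+8064+11·49·8=12376; k=4: 4312+4928+11·8·8=9944; k=5: 11088+0+11·77·8=17864 → min 9944.
Length 5: A_1..A_5: k=1: 0+52184+75·68·77=444884; k=2: 56100+11088+75·11·77=130713; k=3: 96525+30184+75·49·77=409684; k=4: 51096+0+75·8·77=97296 → min 97296 | A_2..A_6: k=2: 0+9944+68·11·8=15928; k=3: 36652+8064+68·49·8=71372; k=4: 10296+4928+68·8·8=19576; k=5: 52184+0+68·77·8=94072 → min 15928.
Length 6: A_1..A_6: k=1: 0+15928+75·68·8=56728; k=2: 56100+9944+75·11·8=72644; k=3: 96525+8064+75·49·8=133989; k=4: 51096+4928+75·8·8=60824; k=5: 97296+0+75·77·8=143496 → min 56728.
Optimal order: (A_1 · (A_2 · ((A_3 · A_4) · (A_5 · A_6)))) with cost 56728.

56728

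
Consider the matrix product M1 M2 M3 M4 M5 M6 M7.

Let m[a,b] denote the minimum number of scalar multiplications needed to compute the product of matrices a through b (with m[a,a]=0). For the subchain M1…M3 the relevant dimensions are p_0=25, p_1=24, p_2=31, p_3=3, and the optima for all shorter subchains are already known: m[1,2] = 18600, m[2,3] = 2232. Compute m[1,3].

4032

m[1,3] = min over k∈[1,2] of m[1,k]+m[k+1,3]+p_{0}·p_k·p_{3}.
k=1: 0 + 2232 + 25·24·3 = 4032; k=2: 18600 + 0 + 25·31·3 = 20925.
Minimum: 4032 at k=1.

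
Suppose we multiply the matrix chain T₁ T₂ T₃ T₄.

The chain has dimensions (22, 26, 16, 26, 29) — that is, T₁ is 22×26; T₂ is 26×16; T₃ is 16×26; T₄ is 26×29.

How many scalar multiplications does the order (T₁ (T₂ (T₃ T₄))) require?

(T₃ T₄): 16×26 by 26×29 → 16×29, cost 16·26·29 = 12064
(T₂ (T₃ T₄)): 26×16 by 16×29 → 26×29, cost 26·16·29 = 12064; cumulative 24128
(T₁ (T₂ (T₃ T₄))): 22×26 by 26×29 → 22×29, cost 22·26·29 = 16588; cumulative 40716
Total: 40716 scalar multiplications.

40716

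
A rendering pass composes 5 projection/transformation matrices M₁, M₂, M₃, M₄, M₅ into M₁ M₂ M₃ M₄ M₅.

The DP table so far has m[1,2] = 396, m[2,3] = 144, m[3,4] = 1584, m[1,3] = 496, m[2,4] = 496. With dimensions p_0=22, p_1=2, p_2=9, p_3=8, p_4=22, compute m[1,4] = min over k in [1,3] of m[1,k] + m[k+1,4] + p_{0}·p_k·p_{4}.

m[1,4] = min over k∈[1,3] of m[1,k]+m[k+1,4]+p_{0}·p_k·p_{4}.
k=1: 0 + 496 + 22·2·22 = 1464; k=2: 396 + 1584 + 22·9·22 = 6336; k=3: 496 + 0 + 22·8·22 = 4368.
Minimum: 1464 at k=1.

1464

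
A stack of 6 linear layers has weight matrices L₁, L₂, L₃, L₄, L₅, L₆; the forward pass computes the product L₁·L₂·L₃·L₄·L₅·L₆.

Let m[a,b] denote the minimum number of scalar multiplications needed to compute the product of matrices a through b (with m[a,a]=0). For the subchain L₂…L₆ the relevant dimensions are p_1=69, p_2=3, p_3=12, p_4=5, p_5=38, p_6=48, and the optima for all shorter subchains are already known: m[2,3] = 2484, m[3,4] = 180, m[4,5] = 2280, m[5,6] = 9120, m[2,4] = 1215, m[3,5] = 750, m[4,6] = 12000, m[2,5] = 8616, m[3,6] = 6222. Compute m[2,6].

16158

m[2,6] = min over k∈[2,5] of m[2,k]+m[k+1,6]+p_{1}·p_k·p_{6}.
k=2: 0 + 6222 + 69·3·48 = 16158; k=3: 2484 + 12000 + 69·12·48 = 54228; k=4: 1215 + 9120 + 69·5·48 = 26895; k=5: 8616 + 0 + 69·38·48 = 134472.
Minimum: 16158 at k=2.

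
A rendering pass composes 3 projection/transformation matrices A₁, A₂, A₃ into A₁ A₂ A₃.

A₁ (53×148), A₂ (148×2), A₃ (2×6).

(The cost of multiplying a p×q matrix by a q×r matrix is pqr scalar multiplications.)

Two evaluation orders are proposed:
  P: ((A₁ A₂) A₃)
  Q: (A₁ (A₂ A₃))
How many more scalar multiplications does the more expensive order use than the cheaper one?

32516

Order P = ((A₁ A₂) A₃): (A₁ A₂): 53×148 by 148×2 → 53×2, cost 53·148·2 = 15688; ((A₁ A₂) A₃): 53×2 by 2×6 → 53×6, cost 53·2·6 = 636; cumulative 16324. Total 16324.
Order Q = (A₁ (A₂ A₃)): (A₂ A₃): 148×2 by 2×6 → 148×6, cost 148·2·6 = 1776; (A₁ (A₂ A₃)): 53×148 by 148×6 → 53×6, cost 53·148·6 = 47064; cumulative 48840. Total 48840.
Difference: |16324 − 48840| = 32516.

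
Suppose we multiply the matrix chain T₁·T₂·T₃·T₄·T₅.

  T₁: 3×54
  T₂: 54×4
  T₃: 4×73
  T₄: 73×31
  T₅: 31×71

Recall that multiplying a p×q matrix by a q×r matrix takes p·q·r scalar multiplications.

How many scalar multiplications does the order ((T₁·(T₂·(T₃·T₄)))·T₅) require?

(T₃·T₄): 4×73 by 73×31 → 4×31, cost 4·73·31 = 9052
(T₂·(T₃·T₄)): 54×4 by 4×31 → 54×31, cost 54·4·31 = 6696; cumulative 15748
(T₁·(T₂·(T₃·T₄))): 3×54 by 54×31 → 3×31, cost 3·54·31 = 5022; cumulative 20770
((T₁·(T₂·(T₃·T₄)))·T₅): 3×31 by 31×71 → 3×71, cost 3·31·71 = 6603; cumulative 27373
Total: 27373 scalar multiplications.

27373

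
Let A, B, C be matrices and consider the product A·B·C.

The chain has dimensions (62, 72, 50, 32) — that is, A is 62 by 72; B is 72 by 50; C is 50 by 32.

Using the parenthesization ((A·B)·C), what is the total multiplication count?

(A·B): 62×72 by 72×50 → 62×50, cost 62·72·50 = 223200
((A·B)·C): 62×50 by 50×32 → 62×32, cost 62·50·32 = 99200; cumulative 322400
Total: 322400 scalar multiplications.

322400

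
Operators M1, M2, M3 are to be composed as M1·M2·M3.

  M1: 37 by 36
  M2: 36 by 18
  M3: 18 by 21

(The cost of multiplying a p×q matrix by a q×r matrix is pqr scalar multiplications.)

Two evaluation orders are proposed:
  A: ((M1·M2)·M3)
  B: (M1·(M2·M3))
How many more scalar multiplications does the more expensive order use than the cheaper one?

3618

Order A = ((M1·M2)·M3): (M1·M2): 37×36 by 36×18 → 37×18, cost 37·36·18 = 23976; ((M1·M2)·M3): 37×18 by 18×21 → 37×21, cost 37·18·21 = 13986; cumulative 37962. Total 37962.
Order B = (M1·(M2·M3)): (M2·M3): 36×18 by 18×21 → 36×21, cost 36·18·21 = 13608; (M1·(M2·M3)): 37×36 by 36×21 → 37×21, cost 37·36·21 = 27972; cumulative 41580. Total 41580.
Difference: |37962 − 41580| = 3618.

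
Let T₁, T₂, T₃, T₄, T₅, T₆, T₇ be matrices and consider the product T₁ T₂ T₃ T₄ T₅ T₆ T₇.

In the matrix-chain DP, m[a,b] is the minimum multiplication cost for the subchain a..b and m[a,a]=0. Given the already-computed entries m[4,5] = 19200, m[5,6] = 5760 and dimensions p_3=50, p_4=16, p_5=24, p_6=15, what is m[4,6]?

17760

m[4,6] = min over k∈[4,5] of m[4,k]+m[k+1,6]+p_{3}·p_k·p_{6}.
k=4: 0 + 5760 + 50·16·15 = 17760; k=5: 19200 + 0 + 50·24·15 = 37200.
Minimum: 17760 at k=4.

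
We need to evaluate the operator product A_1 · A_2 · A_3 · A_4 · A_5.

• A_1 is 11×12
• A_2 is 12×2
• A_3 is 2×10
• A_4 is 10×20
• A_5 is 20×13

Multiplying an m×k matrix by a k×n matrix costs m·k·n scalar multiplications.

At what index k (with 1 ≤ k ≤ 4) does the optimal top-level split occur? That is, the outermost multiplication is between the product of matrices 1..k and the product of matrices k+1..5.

Adjacent pairs: A_1A_2 = 11·12·2 = 264; A_2A_3 = 12·2·10 = 240; A_3A_4 = 2·10·20 = 400; A_4A_5 = 10·20·13 = 2600.
Length 3: A_1..A_3: k=1: 0+240+11·12·10=1560; k=2: 264+0+11·2·10=484 → min 484 | A_2..A_4: k=2: 0+400+12·2·20=880; k=3: 240+0+12·10·20=2640 → min 880 | A_3..A_5: k=3: 0+2600+2·10·13=2860; k=4: 400+0+2·20·13=920 → min 920.
Length 4: A_1..A_4: k=1: 0+880+11·12·20=3520; k=2: 264+400+11·2·20=1104; k=3: 484+0+11·10·20=2684 → min 1104 | A_2..A_5: k=2: 0+920+12·2·13=1232; k=3: 240+2600+12·10·13=4400; k=4: 880+0+12·20·13=4000 → min 1232.
Top-level splits: k=1: (A_1..A_1)·(A_2..A_5) → 0+1232+11·12·13 = 2948; k=2: (A_1..A_2)·(A_3..A_5) → 264+920+11·2·13 = 1470; k=3: (A_1..A_3)·(A_4..A_5) → 484+2600+11·10·13 = 4514; k=4: (A_1..A_4)·(A_5..A_5) → 1104+0+11·20·13 = 3964.
Best split is after A_2, i.e. k = 2.

2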